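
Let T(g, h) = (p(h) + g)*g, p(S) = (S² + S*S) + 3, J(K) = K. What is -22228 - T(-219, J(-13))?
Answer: 4490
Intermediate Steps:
p(S) = 3 + 2*S² (p(S) = (S² + S²) + 3 = 2*S² + 3 = 3 + 2*S²)
T(g, h) = g*(3 + g + 2*h²) (T(g, h) = ((3 + 2*h²) + g)*g = (3 + g + 2*h²)*g = g*(3 + g + 2*h²))
-22228 - T(-219, J(-13)) = -22228 - (-219)*(3 - 219 + 2*(-13)²) = -22228 - (-219)*(3 - 219 + 2*169) = -22228 - (-219)*(3 - 219 + 338) = -22228 - (-219)*122 = -22228 - 1*(-26718) = -22228 + 26718 = 4490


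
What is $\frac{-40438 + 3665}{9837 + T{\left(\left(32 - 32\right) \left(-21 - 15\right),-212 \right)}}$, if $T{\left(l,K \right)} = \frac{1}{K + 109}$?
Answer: $- \frac{344329}{92110} \approx -3.7382$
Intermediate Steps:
$T{\left(l,K \right)} = \frac{1}{109 + K}$
$\frac{-40438 + 3665}{9837 + T{\left(\left(32 - 32\right) \left(-21 - 15\right),-212 \right)}} = \frac{-40438 + 3665}{9837 + \frac{1}{109 - 212}} = - \frac{36773}{9837 + \frac{1}{-103}} = - \frac{36773}{9837 - \frac{1}{103}} = - \frac{36773}{\frac{1013210}{103}} = \left(-36773\right) \frac{103}{1013210} = - \frac{344329}{92110}$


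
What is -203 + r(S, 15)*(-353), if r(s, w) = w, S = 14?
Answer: -5498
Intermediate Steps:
-203 + r(S, 15)*(-353) = -203 + 15*(-353) = -203 - 5295 = -5498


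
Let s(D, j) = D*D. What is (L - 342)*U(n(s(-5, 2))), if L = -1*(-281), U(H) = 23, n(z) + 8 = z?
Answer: -1403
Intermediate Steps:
s(D, j) = D²
n(z) = -8 + z
L = 281
(L - 342)*U(n(s(-5, 2))) = (281 - 342)*23 = -61*23 = -1403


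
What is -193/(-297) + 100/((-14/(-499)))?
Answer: 7411501/2079 ≈ 3564.9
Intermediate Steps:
-193/(-297) + 100/((-14/(-499))) = -193*(-1/297) + 100/((-14*(-1/499))) = 193/297 + 100/(14/499) = 193/297 + 100*(499/14) = 193/297 + 24950/7 = 7411501/2079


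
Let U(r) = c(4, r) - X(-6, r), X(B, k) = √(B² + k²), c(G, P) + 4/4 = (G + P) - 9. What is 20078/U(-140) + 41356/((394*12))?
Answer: -143647129/82740 + 10039*√4909/420 ≈ -61.424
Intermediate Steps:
c(G, P) = -10 + G + P (c(G, P) = -1 + ((G + P) - 9) = -1 + (-9 + G + P) = -10 + G + P)
U(r) = -6 + r - √(36 + r²) (U(r) = (-10 + 4 + r) - √((-6)² + r²) = (-6 + r) - √(36 + r²) = -6 + r - √(36 + r²))
20078/U(-140) + 41356/((394*12)) = 20078/(-6 - 140 - √(36 + (-140)²)) + 41356/((394*12)) = 20078/(-6 - 140 - √(36 + 19600)) + 41356/4728 = 20078/(-6 - 140 - √19636) + 41356*(1/4728) = 20078/(-6 - 140 - 2*√4909) + 10339/1182 = 20078/(-146 - 2*√4909) + 10339/1182 = 10339/1182 + 20078/(-146 - 2*√4909)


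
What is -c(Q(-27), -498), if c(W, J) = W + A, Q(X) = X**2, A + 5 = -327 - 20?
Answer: -377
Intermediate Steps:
A = -352 (A = -5 + (-327 - 20) = -5 - 347 = -352)
c(W, J) = -352 + W (c(W, J) = W - 352 = -352 + W)
-c(Q(-27), -498) = -(-352 + (-27)**2) = -(-352 + 729) = -1*377 = -377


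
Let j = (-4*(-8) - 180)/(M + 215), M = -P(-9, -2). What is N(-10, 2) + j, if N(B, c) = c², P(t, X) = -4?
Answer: 728/219 ≈ 3.3242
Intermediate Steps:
M = 4 (M = -1*(-4) = 4)
j = -148/219 (j = (-4*(-8) - 180)/(4 + 215) = (32 - 180)/219 = -148*1/219 = -148/219 ≈ -0.67580)
N(-10, 2) + j = 2² - 148/219 = 4 - 148/219 = 728/219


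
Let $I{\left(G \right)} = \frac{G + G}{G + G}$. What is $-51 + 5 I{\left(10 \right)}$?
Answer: $-46$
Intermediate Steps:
$I{\left(G \right)} = 1$ ($I{\left(G \right)} = \frac{2 G}{2 G} = 2 G \frac{1}{2 G} = 1$)
$-51 + 5 I{\left(10 \right)} = -51 + 5 \cdot 1 = -51 + 5 = -46$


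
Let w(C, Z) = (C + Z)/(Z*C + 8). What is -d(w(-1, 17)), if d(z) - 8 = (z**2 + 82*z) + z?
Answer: 11048/81 ≈ 136.40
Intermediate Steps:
w(C, Z) = (C + Z)/(8 + C*Z) (w(C, Z) = (C + Z)/(C*Z + 8) = (C + Z)/(8 + C*Z))
d(z) = 8 + z**2 + 83*z (d(z) = 8 + ((z**2 + 82*z) + z) = 8 + (z**2 + 83*z) = 8 + z**2 + 83*z)
-d(w(-1, 17)) = -(8 + ((-1 + 17)/(8 - 1*17))**2 + 83*((-1 + 17)/(8 - 1*17))) = -(8 + (16/(8 - 17))**2 + 83*(16/(8 - 17))) = -(8 + (16/(-9))**2 + 83*(16/(-9))) = -(8 + (-1/9*16)**2 + 83*(-1/9*16)) = -(8 + (-16/9)**2 + 83*(-16/9)) = -(8 + 256/81 - 1328/9) = -1*(-11048/81) = 11048/81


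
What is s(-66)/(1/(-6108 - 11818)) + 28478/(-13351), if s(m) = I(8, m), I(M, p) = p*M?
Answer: 126366225250/13351 ≈ 9.4649e+6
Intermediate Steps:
I(M, p) = M*p
s(m) = 8*m
s(-66)/(1/(-6108 - 11818)) + 28478/(-13351) = (8*(-66))/(1/(-6108 - 11818)) + 28478/(-13351) = -528/(1/(-17926)) + 28478*(-1/13351) = -528/(-1/17926) - 28478/13351 = -528*(-17926) - 28478/13351 = 9464928 - 28478/13351 = 126366225250/13351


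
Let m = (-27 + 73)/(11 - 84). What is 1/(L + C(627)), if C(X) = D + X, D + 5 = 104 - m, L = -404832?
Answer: -73/29499692 ≈ -2.4746e-6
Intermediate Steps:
m = -46/73 (m = 46/(-73) = 46*(-1/73) = -46/73 ≈ -0.63014)
D = 7273/73 (D = -5 + (104 - 1*(-46/73)) = -5 + (104 + 46/73) = -5 + 7638/73 = 7273/73 ≈ 99.630)
C(X) = 7273/73 + X
1/(L + C(627)) = 1/(-404832 + (7273/73 + 627)) = 1/(-404832 + 53044/73) = 1/(-29499692/73) = -73/29499692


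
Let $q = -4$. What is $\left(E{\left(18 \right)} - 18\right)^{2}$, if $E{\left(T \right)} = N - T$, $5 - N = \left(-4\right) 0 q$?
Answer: $961$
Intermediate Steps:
$N = 5$ ($N = 5 - \left(-4\right) 0 \left(-4\right) = 5 - 0 \left(-4\right) = 5 - 0 = 5 + 0 = 5$)
$E{\left(T \right)} = 5 - T$
$\left(E{\left(18 \right)} - 18\right)^{2} = \left(\left(5 - 18\right) - 18\right)^{2} = \left(-13 - 18\right)^{2} = \left(-31\right)^{2} = 961$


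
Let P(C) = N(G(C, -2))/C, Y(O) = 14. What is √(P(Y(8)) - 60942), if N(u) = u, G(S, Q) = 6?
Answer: 3*I*√331793/7 ≈ 246.86*I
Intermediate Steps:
P(C) = 6/C
√(P(Y(8)) - 60942) = √(6/14 - 60942) = √(6*(1/14) - 60942) = √(3/7 - 60942) = √(-426591/7) = 3*I*√331793/7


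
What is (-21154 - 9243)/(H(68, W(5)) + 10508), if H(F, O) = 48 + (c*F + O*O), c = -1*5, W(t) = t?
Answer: -30397/10241 ≈ -2.9682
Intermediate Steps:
c = -5
H(F, O) = 48 + O² - 5*F (H(F, O) = 48 + (-5*F + O*O) = 48 + (-5*F + O²) = 48 + (O² - 5*F) = 48 + O² - 5*F)
(-21154 - 9243)/(H(68, W(5)) + 10508) = (-21154 - 9243)/((48 + 5² - 5*68) + 10508) = -30397/((48 + 25 - 340) + 10508) = -30397/(-267 + 10508) = -30397/10241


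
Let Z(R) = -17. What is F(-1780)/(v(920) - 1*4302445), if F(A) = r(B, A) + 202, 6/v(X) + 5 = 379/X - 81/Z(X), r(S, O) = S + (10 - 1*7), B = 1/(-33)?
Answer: -2076548/43587726215 ≈ -4.7641e-5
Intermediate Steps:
B = -1/33 ≈ -0.030303
r(S, O) = 3 + S (r(S, O) = S + (10 - 7) = S + 3 = 3 + S)
v(X) = 6/(-4/17 + 379/X) (v(X) = 6/(-5 + (379/X - 81/(-17))) = 6/(-5 + (379/X - 81*(-1/17))) = 6/(-5 + (379/X + 81/17)) = 6/(-5 + (81/17 + 379/X)) = 6/(-4/17 + 379/X))
F(A) = 6764/33 (F(A) = (3 - 1/33) + 202 = 98/33 + 202 = 6764/33)
F(-1780)/(v(920) - 1*4302445) = 6764/(33*(102*920/(6443 - 4*920) - 1*4302445)) = 6764/(33*(102*920/(6443 - 3680) - 4302445)) = 6764/(33*(102*920/2763 - 4302445)) = 6764/(33*(102*920*(1/2763) - 4302445)) = 6764/(33*(31280/921 - 4302445)) = 6764/(33*(-3962520565/921)) = (6764/33)*(-921/3962520565) = -2076548/43587726215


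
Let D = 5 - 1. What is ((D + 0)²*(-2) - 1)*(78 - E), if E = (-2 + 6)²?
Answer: -2046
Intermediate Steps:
D = 4
E = 16 (E = 4² = 16)
((D + 0)²*(-2) - 1)*(78 - E) = ((4 + 0)²*(-2) - 1)*(78 - 1*16) = (4²*(-2) - 1)*(78 - 16) = (16*(-2) - 1)*62 = (-32 - 1)*62 = -33*62 = -2046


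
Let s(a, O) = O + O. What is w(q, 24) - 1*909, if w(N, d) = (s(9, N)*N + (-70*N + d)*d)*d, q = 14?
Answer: -542157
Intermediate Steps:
s(a, O) = 2*O
w(N, d) = d*(2*N**2 + d*(d - 70*N)) (w(N, d) = ((2*N)*N + (-70*N + d)*d)*d = (2*N**2 + (d - 70*N)*d)*d = (2*N**2 + d*(d - 70*N))*d = d*(2*N**2 + d*(d - 70*N)))
w(q, 24) - 1*909 = 24*(24**2 + 2*14**2 - 70*14*24) - 1*909 = 24*(576 + 2*196 - 23520) - 909 = 24*(576 + 392 - 23520) - 909 = 24*(-22552) - 909 = -541248 - 909 = -542157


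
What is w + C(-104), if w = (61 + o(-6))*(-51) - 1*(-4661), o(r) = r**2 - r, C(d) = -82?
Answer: -674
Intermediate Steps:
w = -592 (w = (61 - 6*(-1 - 6))*(-51) - 1*(-4661) = (61 - 6*(-7))*(-51) + 4661 = (61 + 42)*(-51) + 4661 = 103*(-51) + 4661 = -5253 + 4661 = -592)
w + C(-104) = -592 - 82 = -674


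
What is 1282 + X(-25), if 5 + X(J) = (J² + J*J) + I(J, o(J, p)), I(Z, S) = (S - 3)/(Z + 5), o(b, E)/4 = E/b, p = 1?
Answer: 1263579/500 ≈ 2527.2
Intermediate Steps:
o(b, E) = 4*E/b (o(b, E) = 4*(E/b) = 4*E/b)
I(Z, S) = (-3 + S)/(5 + Z)
X(J) = -5 + 2*J² + (-3 + 4/J)/(5 + J) (X(J) = -5 + ((J² + J*J) + (-3 + 4*1/J)/(5 + J)) = -5 + ((J² + J²) + (-3 + 4/J)/(5 + J)) = -5 + (2*J² + (-3 + 4/J)/(5 + J)) = -5 + 2*J² + (-3 + 4/J)/(5 + J))
1282 + X(-25) = 1282 + (4 - 3*(-25) - 25*(-5 + 2*(-25)²)*(5 - 25))/((-25)*(5 - 25)) = 1282 - 1/25*(4 + 75 - 25*(-5 + 2*625)*(-20))/(-20) = 1282 - 1/25*(-1/20)*(4 + 75 - 25*(-5 + 1250)*(-20)) = 1282 - 1/25*(-1/20)*(4 + 75 - 25*1245*(-20)) = 1282 - 1/25*(-1/20)*(4 + 75 + 622500) = 1282 - 1/25*(-1/20)*622579 = 1282 + 622579/500 = 1263579/500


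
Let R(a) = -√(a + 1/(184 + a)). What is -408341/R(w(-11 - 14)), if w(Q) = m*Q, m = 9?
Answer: -408341*I*√378266/9226 ≈ -27221.0*I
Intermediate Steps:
w(Q) = 9*Q
-408341/R(w(-11 - 14)) = -408341*(-(-I*√(-184 - 9*(-11 - 14)))/√(1 + (9*(-11 - 14))*(184 + 9*(-11 - 14)))) = -408341*(-(-I*√41)/√(1 + (9*(-25))*(184 + 9*(-25)))) = -408341*(-(-I*√41)/√(1 - 225*(184 - 225))) = -408341*(-(-I*√41)/√(1 - 225*(-41))) = -408341*I*√41/√(1 + 9225) = -408341*I*√378266/9226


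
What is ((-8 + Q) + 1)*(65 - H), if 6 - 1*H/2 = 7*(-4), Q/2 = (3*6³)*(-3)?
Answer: 11685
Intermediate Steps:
Q = -3888 (Q = 2*((3*6³)*(-3)) = 2*((3*216)*(-3)) = 2*(648*(-3)) = 2*(-1944) = -3888)
H = 68 (H = 12 - 14*(-4) = 12 - 2*(-28) = 12 + 56 = 68)
((-8 + Q) + 1)*(65 - H) = ((-8 - 3888) + 1)*(65 - 1*68) = (-3896 + 1)*(65 - 68) = -3895*(-3) = 11685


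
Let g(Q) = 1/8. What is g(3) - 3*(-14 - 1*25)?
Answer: 937/8 ≈ 117.13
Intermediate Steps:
g(Q) = ⅛
g(3) - 3*(-14 - 1*25) = ⅛ - 3*(-14 - 1*25) = ⅛ - 3*(-14 - 25) = ⅛ - 3*(-39) = ⅛ + 117 = 937/8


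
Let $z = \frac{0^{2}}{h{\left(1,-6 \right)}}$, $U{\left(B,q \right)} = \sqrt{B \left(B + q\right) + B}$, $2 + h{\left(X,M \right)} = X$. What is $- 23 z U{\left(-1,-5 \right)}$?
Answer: $0$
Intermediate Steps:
$h{\left(X,M \right)} = -2 + X$
$U{\left(B,q \right)} = \sqrt{B + B \left(B + q\right)}$
$z = 0$ ($z = \frac{0^{2}}{-2 + 1} = \frac{0}{-1} = 0 \left(-1\right) = 0$)
$- 23 z U{\left(-1,-5 \right)} = \left(-23\right) 0 \sqrt{- (1 - 1 - 5)} = 0 \sqrt{\left(-1\right) \left(-5\right)} = 0 \sqrt{5} = 0$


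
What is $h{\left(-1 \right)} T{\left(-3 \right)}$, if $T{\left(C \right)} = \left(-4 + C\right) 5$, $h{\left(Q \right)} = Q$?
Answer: $35$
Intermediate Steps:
$T{\left(C \right)} = -20 + 5 C$
$h{\left(-1 \right)} T{\left(-3 \right)} = - (-20 + 5 \left(-3\right)) = - (-20 - 15) = \left(-1\right) \left(-35\right) = 35$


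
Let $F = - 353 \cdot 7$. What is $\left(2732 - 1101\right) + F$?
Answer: $-840$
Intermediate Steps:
$F = -2471$ ($F = \left(-1\right) 2471 = -2471$)
$\left(2732 - 1101\right) + F = \left(2732 - 1101\right) - 2471 = 1631 - 2471 = -840$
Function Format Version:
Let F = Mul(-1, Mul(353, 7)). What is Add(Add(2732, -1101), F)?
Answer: -840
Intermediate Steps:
F = -2471 (F = Mul(-1, 2471) = -2471)
Add(Add(2732, -1101), F) = Add(Add(2732, -1101), -2471) = Add(1631, -2471) = -840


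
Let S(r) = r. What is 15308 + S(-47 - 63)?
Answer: 15198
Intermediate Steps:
15308 + S(-47 - 63) = 15308 + (-47 - 63) = 15308 - 110 = 15198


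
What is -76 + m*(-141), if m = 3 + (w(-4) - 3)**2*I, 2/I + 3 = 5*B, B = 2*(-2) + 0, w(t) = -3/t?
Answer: -80395/184 ≈ -436.93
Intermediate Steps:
B = -4 (B = -4 + 0 = -4)
I = -2/23 (I = 2/(-3 + 5*(-4)) = 2/(-3 - 20) = 2/(-23) = 2*(-1/23) = -2/23 ≈ -0.086957)
m = 471/184 (m = 3 + (-3/(-4) - 3)**2*(-2/23) = 3 + (-3*(-1/4) - 3)**2*(-2/23) = 3 + (3/4 - 3)**2*(-2/23) = 3 + (-9/4)**2*(-2/23) = 3 + (81/16)*(-2/23) = 3 - 81/184 = 471/184 ≈ 2.5598)
-76 + m*(-141) = -76 + (471/184)*(-141) = -76 - 66411/184 = -80395/184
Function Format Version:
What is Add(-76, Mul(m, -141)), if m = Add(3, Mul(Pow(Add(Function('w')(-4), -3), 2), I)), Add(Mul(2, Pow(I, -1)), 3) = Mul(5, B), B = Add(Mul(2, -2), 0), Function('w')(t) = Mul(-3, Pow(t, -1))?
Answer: Rational(-80395, 184) ≈ -436.93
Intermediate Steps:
B = -4 (B = Add(-4, 0) = -4)
I = Rational(-2, 23) (I = Mul(2, Pow(Add(-3, Mul(5, -4)), -1)) = Mul(2, Pow(Add(-3, -20), -1)) = Mul(2, Pow(-23, -1)) = Mul(2, Rational(-1, 23)) = Rational(-2, 23) ≈ -0.086957)
m = Rational(471, 184) (m = Add(3, Mul(Pow(Add(Mul(-3, Pow(-4, -1)), -3), 2), Rational(-2, 23))) = Add(3, Mul(Pow(Add(Mul(-3, Rational(-1, 4)), -3), 2), Rational(-2, 23))) = Add(3, Mul(Pow(Add(Rational(3, 4), -3), 2), Rational(-2, 23))) = Add(3, Mul(Pow(Rational(-9, 4), 2), Rational(-2, 23))) = Add(3, Mul(Rational(81, 16), Rational(-2, 23))) = Add(3, Rational(-81, 184)) = Rational(471, 184) ≈ 2.5598)
Add(-76, Mul(m, -141)) = Add(-76, Mul(Rational(471, 184), -141)) = Add(-76, Rational(-66411, 184)) = Rational(-80395, 184)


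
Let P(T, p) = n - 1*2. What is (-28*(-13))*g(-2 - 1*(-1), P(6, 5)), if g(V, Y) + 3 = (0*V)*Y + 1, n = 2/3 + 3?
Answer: -728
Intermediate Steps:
n = 11/3 (n = 2*(1/3) + 3 = 2/3 + 3 = 11/3 ≈ 3.6667)
P(T, p) = 5/3 (P(T, p) = 11/3 - 1*2 = 11/3 - 2 = 5/3)
g(V, Y) = -2 (g(V, Y) = -3 + ((0*V)*Y + 1) = -3 + (0*Y + 1) = -3 + (0 + 1) = -3 + 1 = -2)
(-28*(-13))*g(-2 - 1*(-1), P(6, 5)) = -28*(-13)*(-2) = 364*(-2) = -728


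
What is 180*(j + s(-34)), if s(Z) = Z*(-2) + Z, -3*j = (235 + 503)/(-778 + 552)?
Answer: 713700/113 ≈ 6315.9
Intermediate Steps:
j = 123/113 (j = -(235 + 503)/(3*(-778 + 552)) = -246/(-226) = -246*(-1)/226 = -⅓*(-369/113) = 123/113 ≈ 1.0885)
s(Z) = -Z (s(Z) = -2*Z + Z = -Z)
180*(j + s(-34)) = 180*(123/113 - 1*(-34)) = 180*(123/113 + 34) = 180*(3965/113) = 713700/113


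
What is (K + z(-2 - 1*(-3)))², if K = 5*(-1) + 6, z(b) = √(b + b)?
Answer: (1 + √2)² ≈ 5.8284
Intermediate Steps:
z(b) = √2*√b (z(b) = √(2*b) = √2*√b)
K = 1 (K = -5 + 6 = 1)
(K + z(-2 - 1*(-3)))² = (1 + √2*√(-2 - 1*(-3)))² = (1 + √2*√(-2 + 3))² = (1 + √2*√1)² = (1 + √2*1)² = (1 + √2)²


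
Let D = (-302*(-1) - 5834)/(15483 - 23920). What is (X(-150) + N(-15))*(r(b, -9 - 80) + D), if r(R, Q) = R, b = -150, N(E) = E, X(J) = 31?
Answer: -20160288/8437 ≈ -2389.5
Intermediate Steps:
D = 5532/8437 (D = (302 - 5834)/(-8437) = -5532*(-1/8437) = 5532/8437 ≈ 0.65568)
(X(-150) + N(-15))*(r(b, -9 - 80) + D) = (31 - 15)*(-150 + 5532/8437) = 16*(-1260018/8437) = -20160288/8437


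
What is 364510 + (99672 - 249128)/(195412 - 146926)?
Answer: 8836741202/24243 ≈ 3.6451e+5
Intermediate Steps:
364510 + (99672 - 249128)/(195412 - 146926) = 364510 - 149456/48486 = 364510 - 149456*1/48486 = 364510 - 74728/24243 = 8836741202/24243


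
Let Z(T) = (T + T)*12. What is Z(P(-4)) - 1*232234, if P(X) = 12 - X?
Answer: -231850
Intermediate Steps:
Z(T) = 24*T (Z(T) = (2*T)*12 = 24*T)
Z(P(-4)) - 1*232234 = 24*(12 - 1*(-4)) - 1*232234 = 24*(12 + 4) - 232234 = 24*16 - 232234 = 384 - 232234 = -231850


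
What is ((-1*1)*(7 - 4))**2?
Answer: 9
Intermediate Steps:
((-1*1)*(7 - 4))**2 = (-1*3)**2 = (-3)**2 = 9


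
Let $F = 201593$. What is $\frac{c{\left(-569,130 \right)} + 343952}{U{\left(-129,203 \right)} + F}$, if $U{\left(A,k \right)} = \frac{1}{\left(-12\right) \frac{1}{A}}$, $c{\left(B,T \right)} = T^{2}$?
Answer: $\frac{481136}{268805} \approx 1.7899$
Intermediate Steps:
$U{\left(A,k \right)} = - \frac{A}{12}$
$\frac{c{\left(-569,130 \right)} + 343952}{U{\left(-129,203 \right)} + F} = \frac{130^{2} + 343952}{\left(- \frac{1}{12}\right) \left(-129\right) + 201593} = \frac{16900 + 343952}{\frac{43}{4} + 201593} = \frac{360852}{\frac{806415}{4}} = 360852 \cdot \frac{4}{806415} = \frac{481136}{268805}$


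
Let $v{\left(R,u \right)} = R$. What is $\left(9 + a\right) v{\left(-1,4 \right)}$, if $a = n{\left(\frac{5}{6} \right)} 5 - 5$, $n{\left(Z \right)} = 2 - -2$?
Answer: $-24$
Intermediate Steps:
$n{\left(Z \right)} = 4$ ($n{\left(Z \right)} = 2 + 2 = 4$)
$a = 15$ ($a = 4 \cdot 5 - 5 = 20 - 5 = 15$)
$\left(9 + a\right) v{\left(-1,4 \right)} = \left(9 + 15\right) \left(-1\right) = 24 \left(-1\right) = -24$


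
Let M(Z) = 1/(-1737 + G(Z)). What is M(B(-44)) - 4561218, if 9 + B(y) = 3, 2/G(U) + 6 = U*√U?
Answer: 3*(-7922835667*√6 + 7924356073*I)/(-5212*I + 5211*√6) ≈ -4.5612e+6 - 0.00048828*I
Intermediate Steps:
G(U) = 2/(-6 + U^(3/2)) (G(U) = 2/(-6 + U*√U) = 2/(-6 + U^(3/2)))
B(y) = -6 (B(y) = -9 + 3 = -6)
M(Z) = 1/(-1737 + 2/(-6 + Z^(3/2)))
M(B(-44)) - 4561218 = (6 - (-6)^(3/2))/(-10424 + 1737*(-6)^(3/2)) - 4561218 = (6 - (-6)*I*√6)/(-10424 + 1737*(-6*I*√6)) - 4561218 = (6 + 6*I*√6)/(-10424 - 10422*I*√6) - 4561218 = -4561218 + (6 + 6*I*√6)/(-10424 - 10422*I*√6)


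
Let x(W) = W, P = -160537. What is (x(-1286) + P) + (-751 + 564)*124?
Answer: -185011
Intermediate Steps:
(x(-1286) + P) + (-751 + 564)*124 = (-1286 - 160537) + (-751 + 564)*124 = -161823 - 187*124 = -161823 - 23188 = -185011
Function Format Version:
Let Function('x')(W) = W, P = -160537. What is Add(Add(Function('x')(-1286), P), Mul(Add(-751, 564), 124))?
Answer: -185011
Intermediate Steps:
Add(Add(Function('x')(-1286), P), Mul(Add(-751, 564), 124)) = Add(Add(-1286, -160537), Mul(Add(-751, 564), 124)) = Add(-161823, Mul(-187, 124)) = Add(-161823, -23188) = -185011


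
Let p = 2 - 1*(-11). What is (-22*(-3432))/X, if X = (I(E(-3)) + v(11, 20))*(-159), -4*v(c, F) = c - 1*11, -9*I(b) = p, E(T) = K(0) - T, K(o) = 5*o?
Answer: 17424/53 ≈ 328.75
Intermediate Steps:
E(T) = -T (E(T) = 5*0 - T = 0 - T = -T)
p = 13 (p = 2 + 11 = 13)
I(b) = -13/9 (I(b) = -⅑*13 = -13/9)
v(c, F) = 11/4 - c/4 (v(c, F) = -(c - 1*11)/4 = -(c - 11)/4 = -(-11 + c)/4 = 11/4 - c/4)
X = 689/3 (X = (-13/9 + (11/4 - ¼*11))*(-159) = (-13/9 + (11/4 - 11/4))*(-159) = (-13/9 + 0)*(-159) = -13/9*(-159) = 689/3 ≈ 229.67)
(-22*(-3432))/X = (-22*(-3432))/(689/3) = 75504*(3/689) = 17424/53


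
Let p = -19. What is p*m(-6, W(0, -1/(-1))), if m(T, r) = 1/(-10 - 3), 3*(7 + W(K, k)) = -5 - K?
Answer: 19/13 ≈ 1.4615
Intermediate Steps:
W(K, k) = -26/3 - K/3 (W(K, k) = -7 + (-5 - K)/3 = -7 + (-5/3 - K/3) = -26/3 - K/3)
m(T, r) = -1/13 (m(T, r) = 1/(-13) = -1/13)
p*m(-6, W(0, -1/(-1))) = -19*(-1/13) = 19/13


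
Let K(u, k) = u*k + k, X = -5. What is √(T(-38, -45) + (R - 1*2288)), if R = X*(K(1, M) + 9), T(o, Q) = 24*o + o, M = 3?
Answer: I*√3313 ≈ 57.559*I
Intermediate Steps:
K(u, k) = k + k*u (K(u, k) = k*u + k = k + k*u)
T(o, Q) = 25*o
R = -75 (R = -5*(3*(1 + 1) + 9) = -5*(3*2 + 9) = -5*(6 + 9) = -5*15 = -75)
√(T(-38, -45) + (R - 1*2288)) = √(25*(-38) + (-75 - 1*2288)) = √(-950 + (-75 - 2288)) = √(-950 - 2363) = √(-3313) = I*√3313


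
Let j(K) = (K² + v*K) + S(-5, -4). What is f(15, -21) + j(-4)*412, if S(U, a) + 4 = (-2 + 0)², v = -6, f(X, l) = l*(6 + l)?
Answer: 16795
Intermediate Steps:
S(U, a) = 0 (S(U, a) = -4 + (-2 + 0)² = -4 + (-2)² = -4 + 4 = 0)
j(K) = K² - 6*K (j(K) = (K² - 6*K) + 0 = K² - 6*K)
f(15, -21) + j(-4)*412 = -21*(6 - 21) - 4*(-6 - 4)*412 = -21*(-15) - 4*(-10)*412 = 315 + 40*412 = 315 + 16480 = 16795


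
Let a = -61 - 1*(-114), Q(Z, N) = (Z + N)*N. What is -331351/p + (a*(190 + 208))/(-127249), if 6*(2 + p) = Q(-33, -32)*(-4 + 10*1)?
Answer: -42207916731/264423422 ≈ -159.62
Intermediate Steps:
Q(Z, N) = N*(N + Z) (Q(Z, N) = (N + Z)*N = N*(N + Z))
a = 53 (a = -61 + 114 = 53)
p = 2078 (p = -2 + ((-32*(-32 - 33))*(-4 + 10*1))/6 = -2 + ((-32*(-65))*(-4 + 10))/6 = -2 + (2080*6)/6 = -2 + (⅙)*12480 = -2 + 2080 = 2078)
-331351/p + (a*(190 + 208))/(-127249) = -331351/2078 + (53*(190 + 208))/(-127249) = -331351*1/2078 + (53*398)*(-1/127249) = -331351/2078 + 21094*(-1/127249) = -331351/2078 - 21094/127249 = -42207916731/264423422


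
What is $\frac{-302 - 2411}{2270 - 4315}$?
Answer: $\frac{2713}{2045} \approx 1.3267$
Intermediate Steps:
$\frac{-302 - 2411}{2270 - 4315} = - \frac{2713}{-2045} = \left(-2713\right) \left(- \frac{1}{2045}\right) = \frac{2713}{2045}$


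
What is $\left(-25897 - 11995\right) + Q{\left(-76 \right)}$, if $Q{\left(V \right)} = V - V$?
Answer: $-37892$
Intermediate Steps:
$Q{\left(V \right)} = 0$
$\left(-25897 - 11995\right) + Q{\left(-76 \right)} = \left(-25897 - 11995\right) + 0 = -37892 + 0 = -37892$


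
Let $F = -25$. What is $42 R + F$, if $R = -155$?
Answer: $-6535$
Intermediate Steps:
$42 R + F = 42 \left(-155\right) - 25 = -6510 - 25 = -6535$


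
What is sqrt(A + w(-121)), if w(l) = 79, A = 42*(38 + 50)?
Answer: 5*sqrt(151) ≈ 61.441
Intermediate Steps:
A = 3696 (A = 42*88 = 3696)
sqrt(A + w(-121)) = sqrt(3696 + 79) = sqrt(3775) = 5*sqrt(151)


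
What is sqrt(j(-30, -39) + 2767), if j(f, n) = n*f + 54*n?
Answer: sqrt(1831) ≈ 42.790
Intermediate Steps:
j(f, n) = 54*n + f*n (j(f, n) = f*n + 54*n = 54*n + f*n)
sqrt(j(-30, -39) + 2767) = sqrt(-39*(54 - 30) + 2767) = sqrt(-39*24 + 2767) = sqrt(-936 + 2767) = sqrt(1831)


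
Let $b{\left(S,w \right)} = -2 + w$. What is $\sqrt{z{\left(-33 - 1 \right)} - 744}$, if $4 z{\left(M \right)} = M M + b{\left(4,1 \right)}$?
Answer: $\frac{i \sqrt{1821}}{2} \approx 21.337 i$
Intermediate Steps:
$z{\left(M \right)} = - \frac{1}{4} + \frac{M^{2}}{4}$ ($z{\left(M \right)} = \frac{M M + \left(-2 + 1\right)}{4} = \frac{M^{2} - 1}{4} = \frac{-1 + M^{2}}{4} = - \frac{1}{4} + \frac{M^{2}}{4}$)
$\sqrt{z{\left(-33 - 1 \right)} - 744} = \sqrt{\left(- \frac{1}{4} + \frac{\left(-33 - 1\right)^{2}}{4}\right) - 744} = \sqrt{\left(- \frac{1}{4} + \frac{\left(-34\right)^{2}}{4}\right) - 744} = \sqrt{\left(- \frac{1}{4} + \frac{1}{4} \cdot 1156\right) - 744} = \sqrt{\left(- \frac{1}{4} + 289\right) - 744} = \sqrt{\frac{1155}{4} - 744} = \sqrt{- \frac{1821}{4}} = \frac{i \sqrt{1821}}{2}$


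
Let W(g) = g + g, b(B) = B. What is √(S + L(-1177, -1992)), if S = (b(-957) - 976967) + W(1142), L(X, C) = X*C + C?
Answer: 2*√341738 ≈ 1169.2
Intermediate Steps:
W(g) = 2*g
L(X, C) = C + C*X (L(X, C) = C*X + C = C + C*X)
S = -975640 (S = (-957 - 976967) + 2*1142 = -977924 + 2284 = -975640)
√(S + L(-1177, -1992)) = √(-975640 - 1992*(1 - 1177)) = √(-975640 - 1992*(-1176)) = √(-975640 + 2342592) = √1366952 = 2*√341738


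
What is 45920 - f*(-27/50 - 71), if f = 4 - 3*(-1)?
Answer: 2321039/50 ≈ 46421.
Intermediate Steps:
f = 7 (f = 4 + 3 = 7)
45920 - f*(-27/50 - 71) = 45920 - 7*(-27/50 - 71) = 45920 - 7*(-3577)/50 = 45920 - 1*(-25039/50) = 45920 + 25039/50 = 2321039/50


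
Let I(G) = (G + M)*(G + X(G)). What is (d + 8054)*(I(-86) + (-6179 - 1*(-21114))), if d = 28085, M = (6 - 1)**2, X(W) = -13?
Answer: 757979386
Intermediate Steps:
M = 25 (M = 5**2 = 25)
I(G) = (-13 + G)*(25 + G) (I(G) = (G + 25)*(G - 13) = (25 + G)*(-13 + G) = (-13 + G)*(25 + G))
(d + 8054)*(I(-86) + (-6179 - 1*(-21114))) = (28085 + 8054)*((-325 + (-86)**2 + 12*(-86)) + (-6179 - 1*(-21114))) = 36139*((-325 + 7396 - 1032) + (-6179 + 21114)) = 36139*(6039 + 14935) = 36139*20974 = 757979386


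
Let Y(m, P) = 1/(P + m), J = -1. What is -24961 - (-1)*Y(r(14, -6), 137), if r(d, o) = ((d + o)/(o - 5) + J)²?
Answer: -422789297/16938 ≈ -24961.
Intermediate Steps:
r(d, o) = (-1 + (d + o)/(-5 + o))² (r(d, o) = ((d + o)/(o - 5) - 1)² = ((d + o)/(-5 + o) - 1)² = (-1 + (d + o)/(-5 + o))²)
-24961 - (-1)*Y(r(14, -6), 137) = -24961 - (-1)/(137 + (5 + 14)²/(-5 - 6)²) = -24961 - (-1)/(137 + 19²/(-11)²) = -24961 - (-1)/(137 + (1/121)*361) = -24961 - (-1)/(137 + 361/121) = -24961 - (-1)/16938/121 = -24961 - (-1)*121/16938 = -24961 - 1*(-121/16938) = -24961 + 121/16938 = -422789297/16938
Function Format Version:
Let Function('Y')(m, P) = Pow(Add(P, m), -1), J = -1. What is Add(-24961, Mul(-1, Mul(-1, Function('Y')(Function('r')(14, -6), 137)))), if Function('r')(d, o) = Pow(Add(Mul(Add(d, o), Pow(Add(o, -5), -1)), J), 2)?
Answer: Rational(-422789297, 16938) ≈ -24961.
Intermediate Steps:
Function('r')(d, o) = Pow(Add(-1, Mul(Pow(Add(-5, o), -1), Add(d, o))), 2) (Function('r')(d, o) = Pow(Add(Mul(Add(d, o), Pow(Add(o, -5), -1)), -1), 2) = Pow(Add(Mul(Add(d, o), Pow(Add(-5, o), -1)), -1), 2) = Pow(Add(Mul(Pow(Add(-5, o), -1), Add(d, o)), -1), 2) = Pow(Add(-1, Mul(Pow(Add(-5, o), -1), Add(d, o))), 2))
Add(-24961, Mul(-1, Mul(-1, Function('Y')(Function('r')(14, -6), 137)))) = Add(-24961, Mul(-1, Mul(-1, Pow(Add(137, Mul(Pow(Add(-5, -6), -2), Pow(Add(5, 14), 2))), -1)))) = Add(-24961, Mul(-1, Mul(-1, Pow(Add(137, Mul(Pow(-11, -2), Pow(19, 2))), -1)))) = Add(-24961, Mul(-1, Mul(-1, Pow(Add(137, Mul(Rational(1, 121), 361)), -1)))) = Add(-24961, Mul(-1, Mul(-1, Pow(Add(137, Rational(361, 121)), -1)))) = Add(-24961, Mul(-1, Mul(-1, Pow(Rational(16938, 121), -1)))) = Add(-24961, Mul(-1, Mul(-1, Rational(121, 16938)))) = Add(-24961, Mul(-1, Rational(-121, 16938))) = Add(-24961, Rational(121, 16938)) = Rational(-422789297, 16938)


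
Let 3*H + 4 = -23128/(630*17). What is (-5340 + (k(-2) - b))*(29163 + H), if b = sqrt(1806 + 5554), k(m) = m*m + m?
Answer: -21014253122/135 - 535394984*sqrt(115)/2295 ≈ -1.5816e+8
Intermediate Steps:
k(m) = m + m**2 (k(m) = m**2 + m = m + m**2)
H = -4712/2295 (H = -4/3 + (-23128/(630*17))/3 = -4/3 + (-23128/10710)/3 = -4/3 + (-23128*1/10710)/3 = -4/3 + (1/3)*(-1652/765) = -4/3 - 1652/2295 = -4712/2295 ≈ -2.0532)
b = 8*sqrt(115) (b = sqrt(7360) = 8*sqrt(115) ≈ 85.790)
(-5340 + (k(-2) - b))*(29163 + H) = (-5340 + (-2*(1 - 2) - 8*sqrt(115)))*(29163 - 4712/2295) = (-5340 + (-2*(-1) - 8*sqrt(115)))*(66924373/2295) = (-5340 + (2 - 8*sqrt(115)))*(66924373/2295) = (-5338 - 8*sqrt(115))*(66924373/2295) = -21014253122/135 - 535394984*sqrt(115)/2295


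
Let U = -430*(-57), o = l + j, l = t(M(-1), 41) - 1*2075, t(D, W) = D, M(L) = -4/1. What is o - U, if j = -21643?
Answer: -48232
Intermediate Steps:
M(L) = -4 (M(L) = -4*1 = -4)
l = -2079 (l = -4 - 1*2075 = -4 - 2075 = -2079)
o = -23722 (o = -2079 - 21643 = -23722)
U = 24510
o - U = -23722 - 1*24510 = -23722 - 24510 = -48232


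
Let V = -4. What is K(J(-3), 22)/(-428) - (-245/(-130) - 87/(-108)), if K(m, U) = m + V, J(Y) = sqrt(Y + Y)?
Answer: -134245/50076 - I*sqrt(6)/428 ≈ -2.6808 - 0.0057231*I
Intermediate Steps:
J(Y) = sqrt(2)*sqrt(Y) (J(Y) = sqrt(2*Y) = sqrt(2)*sqrt(Y))
K(m, U) = -4 + m (K(m, U) = m - 4 = -4 + m)
K(J(-3), 22)/(-428) - (-245/(-130) - 87/(-108)) = (-4 + sqrt(2)*sqrt(-3))/(-428) - (-245/(-130) - 87/(-108)) = (-4 + sqrt(2)*(I*sqrt(3)))*(-1/428) - (-245*(-1/130) - 87*(-1/108)) = (-4 + I*sqrt(6))*(-1/428) - (49/26 + 29/36) = (1/107 - I*sqrt(6)/428) - 1*1259/468 = (1/107 - I*sqrt(6)/428) - 1259/468 = -134245/50076 - I*sqrt(6)/428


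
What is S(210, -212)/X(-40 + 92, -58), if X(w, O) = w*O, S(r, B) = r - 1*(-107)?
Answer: -317/3016 ≈ -0.10511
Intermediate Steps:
S(r, B) = 107 + r (S(r, B) = r + 107 = 107 + r)
X(w, O) = O*w
S(210, -212)/X(-40 + 92, -58) = (107 + 210)/((-58*(-40 + 92))) = 317/((-58*52)) = 317/(-3016) = 317*(-1/3016) = -317/3016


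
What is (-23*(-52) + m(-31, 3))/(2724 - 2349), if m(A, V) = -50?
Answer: 382/125 ≈ 3.0560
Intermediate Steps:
(-23*(-52) + m(-31, 3))/(2724 - 2349) = (-23*(-52) - 50)/(2724 - 2349) = (1196 - 50)/375 = 1146*(1/375) = 382/125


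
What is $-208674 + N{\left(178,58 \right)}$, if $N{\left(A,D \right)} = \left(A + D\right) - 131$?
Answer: $-208569$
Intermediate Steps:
$N{\left(A,D \right)} = -131 + A + D$
$-208674 + N{\left(178,58 \right)} = -208674 + \left(-131 + 178 + 58\right) = -208674 + 105 = -208569$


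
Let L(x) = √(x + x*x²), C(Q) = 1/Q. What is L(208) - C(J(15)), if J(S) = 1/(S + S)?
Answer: -30 + 4*√562445 ≈ 2969.9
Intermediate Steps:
J(S) = 1/(2*S)
L(x) = √(x + x³)
L(208) - C(J(15)) = √(208 + 208³) - 1/((½)/15) = √(208 + 8998912) - 1/((½)*(1/15)) = √8999120 - 1/1/30 = 4*√562445 - 1*30 = 4*√562445 - 30 = -30 + 4*√562445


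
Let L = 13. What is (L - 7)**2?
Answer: 36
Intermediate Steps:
(L - 7)**2 = (13 - 7)**2 = 6**2 = 36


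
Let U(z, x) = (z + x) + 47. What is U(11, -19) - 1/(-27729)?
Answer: 1081432/27729 ≈ 39.000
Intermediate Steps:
U(z, x) = 47 + x + z (U(z, x) = (x + z) + 47 = 47 + x + z)
U(11, -19) - 1/(-27729) = (47 - 19 + 11) - 1/(-27729) = 39 - 1*(-1/27729) = 39 + 1/27729 = 1081432/27729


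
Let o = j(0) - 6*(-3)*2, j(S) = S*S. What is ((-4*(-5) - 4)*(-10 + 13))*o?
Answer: 1728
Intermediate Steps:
j(S) = S²
o = 36 (o = 0² - 6*(-3)*2 = 0 - (-18)*2 = 0 - 1*(-36) = 0 + 36 = 36)
((-4*(-5) - 4)*(-10 + 13))*o = ((-4*(-5) - 4)*(-10 + 13))*36 = ((20 - 4)*3)*36 = (16*3)*36 = 48*36 = 1728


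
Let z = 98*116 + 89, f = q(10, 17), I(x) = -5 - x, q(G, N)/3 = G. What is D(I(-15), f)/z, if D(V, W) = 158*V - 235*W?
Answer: -5470/11457 ≈ -0.47744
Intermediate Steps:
q(G, N) = 3*G
f = 30 (f = 3*10 = 30)
D(V, W) = -235*W + 158*V
z = 11457 (z = 11368 + 89 = 11457)
D(I(-15), f)/z = (-235*30 + 158*(-5 - 1*(-15)))/11457 = (-7050 + 158*(-5 + 15))*(1/11457) = (-7050 + 158*10)*(1/11457) = (-7050 + 1580)*(1/11457) = -5470*1/11457 = -5470/11457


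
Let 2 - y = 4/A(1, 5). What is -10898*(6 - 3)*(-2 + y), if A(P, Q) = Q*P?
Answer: 130776/5 ≈ 26155.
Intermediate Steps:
A(P, Q) = P*Q
y = 6/5 (y = 2 - 4/(1*5) = 2 - 4/5 = 2 - 1*⅘ = 2 - ⅘ = 6/5 ≈ 1.2000)
-10898*(6 - 3)*(-2 + y) = -10898*(6 - 3)*(-2 + 6/5) = -32694*(-4)/5 = -10898*(-12/5) = 130776/5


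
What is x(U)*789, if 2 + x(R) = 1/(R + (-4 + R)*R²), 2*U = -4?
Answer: -41817/26 ≈ -1608.3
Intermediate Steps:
U = -2 (U = (½)*(-4) = -2)
x(R) = -2 + 1/(R + R²*(-4 + R)) (x(R) = -2 + 1/(R + (-4 + R)*R²) = -2 + 1/(R + R²*(-4 + R)))
x(U)*789 = ((1 - 2*(-2) - 2*(-2)³ + 8*(-2)²)/((-2)*(1 + (-2)² - 4*(-2))))*789 = -(1 + 4 - 2*(-8) + 8*4)/(2*(1 + 4 + 8))*789 = -½*(1 + 4 + 16 + 32)/13*789 = -½*1/13*53*789 = -53/26*789 = -41817/26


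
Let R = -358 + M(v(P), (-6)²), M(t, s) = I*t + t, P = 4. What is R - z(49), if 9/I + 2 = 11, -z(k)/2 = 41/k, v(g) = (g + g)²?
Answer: -11188/49 ≈ -228.33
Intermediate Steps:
v(g) = 4*g² (v(g) = (2*g)² = 4*g²)
z(k) = -82/k
I = 1 (I = 9/(-2 + 11) = 9/9 = 9*(⅑) = 1)
M(t, s) = 2*t (M(t, s) = 1*t + t = t + t = 2*t)
R = -230 (R = -358 + 2*(4*4²) = -358 + 2*(4*16) = -358 + 2*64 = -358 + 128 = -230)
R - z(49) = -230 - (-82)/49 = -230 - 1*(-82/49) = -230 + 82/49 = -11188/49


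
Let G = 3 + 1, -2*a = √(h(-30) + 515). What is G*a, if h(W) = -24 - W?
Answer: -2*√521 ≈ -45.651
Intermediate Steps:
a = -√521/2 (a = -√((-24 - 1*(-30)) + 515)/2 = -√((-24 + 30) + 515)/2 = -√(6 + 515)/2 = -√521/2 ≈ -11.413)
G = 4
G*a = 4*(-√521/2) = -2*√521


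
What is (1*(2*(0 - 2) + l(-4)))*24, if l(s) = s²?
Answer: 288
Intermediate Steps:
(1*(2*(0 - 2) + l(-4)))*24 = (1*(2*(0 - 2) + (-4)²))*24 = (1*(2*(-2) + 16))*24 = (1*(-4 + 16))*24 = (1*12)*24 = 12*24 = 288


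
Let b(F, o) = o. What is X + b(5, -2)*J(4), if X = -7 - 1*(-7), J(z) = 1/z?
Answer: -½ ≈ -0.50000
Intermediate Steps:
X = 0 (X = -7 + 7 = 0)
X + b(5, -2)*J(4) = 0 - 2/4 = 0 - 2*¼ = 0 - ½ = -½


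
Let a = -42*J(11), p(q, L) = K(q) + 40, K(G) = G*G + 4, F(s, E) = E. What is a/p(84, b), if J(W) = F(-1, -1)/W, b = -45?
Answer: 21/39050 ≈ 0.00053777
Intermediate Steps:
J(W) = -1/W
K(G) = 4 + G² (K(G) = G² + 4 = 4 + G²)
p(q, L) = 44 + q² (p(q, L) = (4 + q²) + 40 = 44 + q²)
a = 42/11 (a = -(-42)/11 = -42*(-1/11) = 42/11 ≈ 3.8182)
a/p(84, b) = 42/(11*(44 + 84²)) = 42/(11*(44 + 7056)) = (42/11)/7100 = (42/11)*(1/7100) = 21/39050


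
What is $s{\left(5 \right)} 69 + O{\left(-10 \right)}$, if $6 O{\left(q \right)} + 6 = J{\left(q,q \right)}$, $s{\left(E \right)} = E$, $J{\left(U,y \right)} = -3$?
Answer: $\frac{687}{2} \approx 343.5$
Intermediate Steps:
$O{\left(q \right)} = - \frac{3}{2}$ ($O{\left(q \right)} = -1 + \frac{1}{6} \left(-3\right) = -1 - \frac{1}{2} = - \frac{3}{2}$)
$s{\left(5 \right)} 69 + O{\left(-10 \right)} = 5 \cdot 69 - \frac{3}{2} = 345 - \frac{3}{2} = \frac{687}{2}$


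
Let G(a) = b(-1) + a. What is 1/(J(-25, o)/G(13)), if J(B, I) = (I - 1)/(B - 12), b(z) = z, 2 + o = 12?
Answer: -148/3 ≈ -49.333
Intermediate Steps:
o = 10 (o = -2 + 12 = 10)
J(B, I) = (-1 + I)/(-12 + B)
G(a) = -1 + a
1/(J(-25, o)/G(13)) = 1/(((-1 + 10)/(-12 - 25))/(-1 + 13)) = 1/((9/(-37))/12) = 1/(-1/37*9*(1/12)) = 1/(-9/37*1/12) = 1/(-3/148) = -148/3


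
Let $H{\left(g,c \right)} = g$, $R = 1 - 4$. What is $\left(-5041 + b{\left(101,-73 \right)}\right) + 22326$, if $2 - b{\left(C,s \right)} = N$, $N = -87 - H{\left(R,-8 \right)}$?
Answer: $17371$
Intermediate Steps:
$R = -3$ ($R = 1 - 4 = -3$)
$N = -84$ ($N = -87 - -3 = -87 + 3 = -84$)
$b{\left(C,s \right)} = 86$ ($b{\left(C,s \right)} = 2 - -84 = 2 + 84 = 86$)
$\left(-5041 + b{\left(101,-73 \right)}\right) + 22326 = \left(-5041 + 86\right) + 22326 = -4955 + 22326 = 17371$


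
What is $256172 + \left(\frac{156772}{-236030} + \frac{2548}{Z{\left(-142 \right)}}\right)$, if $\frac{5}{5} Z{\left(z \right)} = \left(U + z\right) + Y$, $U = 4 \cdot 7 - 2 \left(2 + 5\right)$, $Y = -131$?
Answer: $\frac{1118543269718}{4366555} \approx 2.5616 \cdot 10^{5}$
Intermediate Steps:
$U = 14$ ($U = 28 - 14 = 14$)
$Z{\left(z \right)} = -117 + z$ ($Z{\left(z \right)} = \left(14 + z\right) - 131 = -117 + z$)
$256172 + \left(\frac{156772}{-236030} + \frac{2548}{Z{\left(-142 \right)}}\right) = 256172 + \left(\frac{156772}{-236030} + \frac{2548}{-117 - 142}\right) = 256172 + \left(156772 \left(- \frac{1}{236030}\right) + \frac{2548}{-259}\right) = 256172 + \left(- \frac{78386}{118015} + 2548 \left(- \frac{1}{259}\right)\right) = 256172 - \frac{45857742}{4366555} = \frac{1118543269718}{4366555}$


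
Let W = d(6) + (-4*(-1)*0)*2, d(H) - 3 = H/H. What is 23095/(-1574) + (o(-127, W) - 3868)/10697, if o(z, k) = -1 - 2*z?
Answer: -252737225/16837078 ≈ -15.011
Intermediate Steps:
d(H) = 4 (d(H) = 3 + H/H = 3 + 1 = 4)
W = 4 (W = 4 + (-4*(-1)*0)*2 = 4 + (4*0)*2 = 4 + 0*2 = 4 + 0 = 4)
23095/(-1574) + (o(-127, W) - 3868)/10697 = 23095/(-1574) + ((-1 - 2*(-127)) - 3868)/10697 = 23095*(-1/1574) + ((-1 + 254) - 3868)*(1/10697) = -23095/1574 + (253 - 3868)*(1/10697) = -23095/1574 - 3615*1/10697 = -23095/1574 - 3615/10697 = -252737225/16837078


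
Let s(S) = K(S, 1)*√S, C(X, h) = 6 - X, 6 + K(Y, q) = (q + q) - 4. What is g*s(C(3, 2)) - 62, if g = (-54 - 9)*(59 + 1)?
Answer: -62 + 30240*√3 ≈ 52315.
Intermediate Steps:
K(Y, q) = -10 + 2*q (K(Y, q) = -6 + ((q + q) - 4) = -6 + (2*q - 4) = -6 + (-4 + 2*q) = -10 + 2*q)
s(S) = -8*√S (s(S) = (-10 + 2*1)*√S = (-10 + 2)*√S = -8*√S)
g = -3780 (g = -63*60 = -3780)
g*s(C(3, 2)) - 62 = -(-30240)*√(6 - 1*3) - 62 = -(-30240)*√(6 - 3) - 62 = -(-30240)*√3 - 62 = 30240*√3 - 62 = -62 + 30240*√3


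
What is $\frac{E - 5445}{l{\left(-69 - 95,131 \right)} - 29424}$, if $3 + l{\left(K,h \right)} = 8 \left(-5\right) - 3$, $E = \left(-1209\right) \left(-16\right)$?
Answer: $- \frac{13899}{29470} \approx -0.47163$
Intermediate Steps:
$E = 19344$
$l{\left(K,h \right)} = -46$ ($l{\left(K,h \right)} = -3 + \left(8 \left(-5\right) - 3\right) = -3 - 43 = -46$)
$\frac{E - 5445}{l{\left(-69 - 95,131 \right)} - 29424} = \frac{19344 - 5445}{-46 - 29424} = \frac{13899}{-29470} = 13899 \left(- \frac{1}{29470}\right) = - \frac{13899}{29470}$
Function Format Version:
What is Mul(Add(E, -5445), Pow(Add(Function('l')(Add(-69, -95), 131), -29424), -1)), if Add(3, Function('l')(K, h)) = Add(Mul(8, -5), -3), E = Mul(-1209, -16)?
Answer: Rational(-13899, 29470) ≈ -0.47163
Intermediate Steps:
E = 19344
Function('l')(K, h) = -46 (Function('l')(K, h) = Add(-3, Add(Mul(8, -5), -3)) = Add(-3, Add(-40, -3)) = Add(-3, -43) = -46)
Mul(Add(E, -5445), Pow(Add(Function('l')(Add(-69, -95), 131), -29424), -1)) = Mul(Add(19344, -5445), Pow(Add(-46, -29424), -1)) = Mul(13899, Pow(-29470, -1)) = Mul(13899, Rational(-1, 29470)) = Rational(-13899, 29470)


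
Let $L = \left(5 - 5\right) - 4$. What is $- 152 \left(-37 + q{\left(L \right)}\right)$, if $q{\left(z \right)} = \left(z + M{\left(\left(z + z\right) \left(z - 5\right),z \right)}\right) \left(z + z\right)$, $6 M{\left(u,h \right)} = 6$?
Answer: $1976$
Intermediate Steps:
$L = -4$ ($L = 0 - 4 = -4$)
$M{\left(u,h \right)} = 1$ ($M{\left(u,h \right)} = \frac{1}{6} \cdot 6 = 1$)
$q{\left(z \right)} = 2 z \left(1 + z\right)$ ($q{\left(z \right)} = \left(z + 1\right) \left(z + z\right) = \left(1 + z\right) 2 z = 2 z \left(1 + z\right)$)
$- 152 \left(-37 + q{\left(L \right)}\right) = - 152 \left(-37 + 2 \left(-4\right) \left(1 - 4\right)\right) = - 152 \left(-37 + 2 \left(-4\right) \left(-3\right)\right) = - 152 \left(-37 + 24\right) = \left(-152\right) \left(-13\right) = 1976$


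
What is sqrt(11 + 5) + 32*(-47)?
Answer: -1500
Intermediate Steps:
sqrt(11 + 5) + 32*(-47) = sqrt(16) - 1504 = 4 - 1504 = -1500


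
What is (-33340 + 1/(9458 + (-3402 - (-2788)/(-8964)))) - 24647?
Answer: -786929919372/13570799 ≈ -57987.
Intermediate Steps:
(-33340 + 1/(9458 + (-3402 - (-2788)/(-8964)))) - 24647 = (-33340 + 1/(9458 + (-3402 - (-2788)*(-1)/8964))) - 24647 = (-33340 + 1/(9458 + (-3402 - 1*697/2241))) - 24647 = (-33340 + 1/(9458 + (-3402 - 697/2241))) - 24647 = (-33340 + 1/(9458 - 7624579/2241)) - 24647 = (-33340 + 1/(13570799/2241)) - 24647 = (-33340 + 2241/13570799) - 24647 = -452450436419/13570799 - 24647 = -786929919372/13570799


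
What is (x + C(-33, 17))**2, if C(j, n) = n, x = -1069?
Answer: 1106704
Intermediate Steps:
(x + C(-33, 17))**2 = (-1069 + 17)**2 = (-1052)**2 = 1106704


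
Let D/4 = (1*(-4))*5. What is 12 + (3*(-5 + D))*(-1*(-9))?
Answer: -2283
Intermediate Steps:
D = -80 (D = 4*((1*(-4))*5) = 4*(-4*5) = 4*(-20) = -80)
12 + (3*(-5 + D))*(-1*(-9)) = 12 + (3*(-5 - 80))*(-1*(-9)) = 12 + (3*(-85))*9 = 12 - 255*9 = 12 - 2295 = -2283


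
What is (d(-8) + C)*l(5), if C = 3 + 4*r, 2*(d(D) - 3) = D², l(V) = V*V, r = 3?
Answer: 1250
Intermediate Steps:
l(V) = V²
d(D) = 3 + D²/2
C = 15 (C = 3 + 4*3 = 3 + 12 = 15)
(d(-8) + C)*l(5) = ((3 + (½)*(-8)²) + 15)*5² = ((3 + (½)*64) + 15)*25 = ((3 + 32) + 15)*25 = (35 + 15)*25 = 50*25 = 1250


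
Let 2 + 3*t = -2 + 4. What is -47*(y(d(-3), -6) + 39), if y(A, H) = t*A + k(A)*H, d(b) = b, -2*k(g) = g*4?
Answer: -141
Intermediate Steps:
k(g) = -2*g (k(g) = -g*4/2 = -2*g)
t = 0 (t = -⅔ + (-2 + 4)/3 = -⅔ + (⅓)*2 = -⅔ + ⅔ = 0)
y(A, H) = -2*A*H (y(A, H) = 0*A + (-2*A)*H = 0 - 2*A*H = -2*A*H)
-47*(y(d(-3), -6) + 39) = -47*(-2*(-3)*(-6) + 39) = -47*(-36 + 39) = -47*3 = -141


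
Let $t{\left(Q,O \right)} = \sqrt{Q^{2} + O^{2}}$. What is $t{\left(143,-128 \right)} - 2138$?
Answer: $-2138 + \sqrt{36833} \approx -1946.1$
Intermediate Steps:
$t{\left(Q,O \right)} = \sqrt{O^{2} + Q^{2}}$
$t{\left(143,-128 \right)} - 2138 = \sqrt{\left(-128\right)^{2} + 143^{2}} - 2138 = \sqrt{16384 + 20449} - 2138 = \sqrt{36833} - 2138 = -2138 + \sqrt{36833}$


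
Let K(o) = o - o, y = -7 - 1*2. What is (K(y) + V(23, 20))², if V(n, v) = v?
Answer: 400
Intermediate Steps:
y = -9 (y = -7 - 2 = -9)
K(o) = 0
(K(y) + V(23, 20))² = (0 + 20)² = 20² = 400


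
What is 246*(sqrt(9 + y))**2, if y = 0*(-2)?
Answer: 2214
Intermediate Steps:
y = 0
246*(sqrt(9 + y))**2 = 246*(sqrt(9 + 0))**2 = 246*(sqrt(9))**2 = 246*3**2 = 246*9 = 2214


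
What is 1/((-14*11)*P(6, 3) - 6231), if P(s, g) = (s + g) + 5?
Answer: -1/8387 ≈ -0.00011923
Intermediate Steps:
P(s, g) = 5 + g + s (P(s, g) = (g + s) + 5 = 5 + g + s)
1/((-14*11)*P(6, 3) - 6231) = 1/((-14*11)*(5 + 3 + 6) - 6231) = 1/(-154*14 - 6231) = 1/(-2156 - 6231) = 1/(-8387) = -1/8387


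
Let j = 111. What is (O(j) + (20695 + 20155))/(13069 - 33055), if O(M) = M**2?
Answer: -53171/19986 ≈ -2.6604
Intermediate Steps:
(O(j) + (20695 + 20155))/(13069 - 33055) = (111**2 + (20695 + 20155))/(13069 - 33055) = (12321 + 40850)/(-19986) = 53171*(-1/19986) = -53171/19986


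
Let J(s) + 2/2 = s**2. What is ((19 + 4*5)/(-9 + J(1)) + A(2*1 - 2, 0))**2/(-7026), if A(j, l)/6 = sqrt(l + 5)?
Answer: -1789/63234 + 26*sqrt(5)/3513 ≈ -0.011742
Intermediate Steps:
J(s) = -1 + s**2
A(j, l) = 6*sqrt(5 + l) (A(j, l) = 6*sqrt(l + 5) = 6*sqrt(5 + l))
((19 + 4*5)/(-9 + J(1)) + A(2*1 - 2, 0))**2/(-7026) = ((19 + 4*5)/(-9 + (-1 + 1**2)) + 6*sqrt(5 + 0))**2/(-7026) = ((19 + 20)/(-9 + (-1 + 1)) + 6*sqrt(5))**2*(-1/7026) = (39/(-9 + 0) + 6*sqrt(5))**2*(-1/7026) = (39/(-9) + 6*sqrt(5))**2*(-1/7026) = (39*(-1/9) + 6*sqrt(5))**2*(-1/7026) = (-13/3 + 6*sqrt(5))**2*(-1/7026) = -(-13/3 + 6*sqrt(5))**2/7026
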